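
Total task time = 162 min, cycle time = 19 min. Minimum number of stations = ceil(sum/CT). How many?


Formula: N_min = ceil(Sum of Task Times / Cycle Time)
N_min = ceil(162 min / 19 min) = ceil(8.5263)
N_min = 9 stations

9


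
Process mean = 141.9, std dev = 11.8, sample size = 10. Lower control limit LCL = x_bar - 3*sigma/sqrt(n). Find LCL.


LCL = 141.9 - 3 * 11.8 / sqrt(10)

130.71


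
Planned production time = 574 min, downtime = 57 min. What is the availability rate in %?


Formula: Availability = (Planned Time - Downtime) / Planned Time * 100
Uptime = 574 - 57 = 517 min
Availability = 517 / 574 * 100 = 90.1%

90.1%


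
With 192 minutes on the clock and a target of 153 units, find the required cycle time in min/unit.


Formula: CT = Available Time / Number of Units
CT = 192 min / 153 units
CT = 1.25 min/unit

1.25 min/unit


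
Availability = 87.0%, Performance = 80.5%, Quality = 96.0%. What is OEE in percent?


Formula: OEE = Availability * Performance * Quality / 10000
A * P = 87.0% * 80.5% / 100 = 70.04%
OEE = 70.04% * 96.0% / 100 = 67.2%

67.2%


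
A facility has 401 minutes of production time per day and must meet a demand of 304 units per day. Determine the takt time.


Formula: Takt Time = Available Production Time / Customer Demand
Takt = 401 min/day / 304 units/day
Takt = 1.32 min/unit

1.32 min/unit


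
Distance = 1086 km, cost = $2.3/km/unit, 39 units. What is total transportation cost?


TC = dist * cost * units = 1086 * 2.3 * 39 = $97414.20

$97414.20


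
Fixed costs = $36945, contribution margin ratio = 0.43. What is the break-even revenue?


Formula: BER = Fixed Costs / Contribution Margin Ratio
BER = $36945 / 0.43
BER = $85918.60 (to the nearest cent)

$85918.60


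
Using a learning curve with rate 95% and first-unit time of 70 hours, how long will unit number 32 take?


Formula: T_n = T_1 * (learning_rate)^(log2(n)) where learning_rate = rate/100
Doublings = log2(32) = 5
T_n = 70 * 0.95^5
T_n = 70 * 0.7738 = 54.2 hours

54.2 hours


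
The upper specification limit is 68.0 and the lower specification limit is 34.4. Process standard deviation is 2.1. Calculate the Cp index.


Cp = (68.0 - 34.4) / (6 * 2.1)

2.67


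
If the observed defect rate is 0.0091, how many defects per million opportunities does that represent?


DPMO = defect_rate * 1000000 = 0.0091 * 1000000

9100


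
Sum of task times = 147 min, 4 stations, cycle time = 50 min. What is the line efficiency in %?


Formula: Efficiency = Sum of Task Times / (N_stations * CT) * 100
Total station capacity = 4 stations * 50 min = 200 min
Efficiency = 147 / 200 * 100 = 73.5%

73.5%


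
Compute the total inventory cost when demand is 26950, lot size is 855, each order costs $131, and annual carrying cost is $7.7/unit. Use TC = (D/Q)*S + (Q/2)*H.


TC = 26950/855 * 131 + 855/2 * 7.7

$7420.93


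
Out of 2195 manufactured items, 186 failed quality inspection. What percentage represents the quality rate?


Formula: Quality Rate = Good Pieces / Total Pieces * 100
Good pieces = 2195 - 186 = 2009
QR = 2009 / 2195 * 100 = 91.5%

91.5%


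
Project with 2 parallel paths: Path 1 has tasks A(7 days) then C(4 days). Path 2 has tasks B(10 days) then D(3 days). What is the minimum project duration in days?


Path 1 = 7 + 4 = 11 days
Path 2 = 10 + 3 = 13 days
Duration = max(11, 13) = 13 days

13 days


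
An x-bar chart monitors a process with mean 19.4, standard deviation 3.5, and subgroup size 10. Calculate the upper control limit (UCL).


UCL = 19.4 + 3 * 3.5 / sqrt(10)

22.72


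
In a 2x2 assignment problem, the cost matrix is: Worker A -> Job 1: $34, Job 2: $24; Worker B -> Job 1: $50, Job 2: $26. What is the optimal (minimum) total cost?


Option 1: A->1 + B->2 = $34 + $26 = $60
Option 2: A->2 + B->1 = $24 + $50 = $74
Min cost = min($60, $74) = $60

$60


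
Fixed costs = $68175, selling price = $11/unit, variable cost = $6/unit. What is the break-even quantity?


Formula: BEQ = Fixed Costs / (Price - Variable Cost)
Contribution margin = $11 - $6 = $5/unit
BEQ = ceil($68175 / $5/unit) = ceil(13635.0) = 13635 units

13635 units


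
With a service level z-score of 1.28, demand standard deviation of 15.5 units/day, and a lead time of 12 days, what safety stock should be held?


Formula: SS = z * sigma_d * sqrt(LT)
sqrt(LT) = sqrt(12) = 3.4641
SS = 1.28 * 15.5 * 3.4641
SS = 68.7 units

68.7 units


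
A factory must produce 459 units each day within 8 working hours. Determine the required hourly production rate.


Formula: Production Rate = Daily Demand / Available Hours
Rate = 459 units/day / 8 hours/day
Rate = 57.4 units/hour

57.4 units/hour


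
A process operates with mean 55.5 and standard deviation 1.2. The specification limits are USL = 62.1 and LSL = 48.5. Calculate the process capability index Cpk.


Cpu = (62.1 - 55.5) / (3 * 1.2) = 1.83
Cpl = (55.5 - 48.5) / (3 * 1.2) = 1.94
Cpk = min(1.83, 1.94) = 1.83

1.83


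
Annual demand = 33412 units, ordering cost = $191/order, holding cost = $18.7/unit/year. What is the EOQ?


Formula: EOQ = sqrt(2 * D * S / H)
Numerator: 2 * 33412 * 191 = 12763384
2DS/H = 12763384 / 18.7 = 682533.9
EOQ = sqrt(682533.9) = 826.2 units

826.2 units


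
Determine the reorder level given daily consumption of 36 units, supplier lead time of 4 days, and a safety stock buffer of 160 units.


Formula: ROP = (Daily Demand * Lead Time) + Safety Stock
Demand during lead time = 36 * 4 = 144 units
ROP = 144 + 160 = 304 units

304 units


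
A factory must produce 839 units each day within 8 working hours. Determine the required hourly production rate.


Formula: Production Rate = Daily Demand / Available Hours
Rate = 839 units/day / 8 hours/day
Rate = 104.9 units/hour

104.9 units/hour


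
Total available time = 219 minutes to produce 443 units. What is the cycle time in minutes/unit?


Formula: CT = Available Time / Number of Units
CT = 219 min / 443 units
CT = 0.49 min/unit

0.49 min/unit


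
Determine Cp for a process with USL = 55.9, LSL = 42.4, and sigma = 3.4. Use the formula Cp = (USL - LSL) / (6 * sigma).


Cp = (55.9 - 42.4) / (6 * 3.4)

0.66


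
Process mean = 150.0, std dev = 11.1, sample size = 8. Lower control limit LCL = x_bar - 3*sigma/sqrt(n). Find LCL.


LCL = 150.0 - 3 * 11.1 / sqrt(8)

138.23


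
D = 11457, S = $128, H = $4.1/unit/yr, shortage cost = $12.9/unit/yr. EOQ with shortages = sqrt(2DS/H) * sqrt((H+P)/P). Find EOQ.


Formula: EOQ* = sqrt(2DS/H) * sqrt((H+P)/P)
Base EOQ = sqrt(2*11457*128/4.1) = 845.79 units
Correction = sqrt((4.1+12.9)/12.9) = 1.14797
EOQ* = 845.79 * 1.14797 = 970.9 units

970.9 units


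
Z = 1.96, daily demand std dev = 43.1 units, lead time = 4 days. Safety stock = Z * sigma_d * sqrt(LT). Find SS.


Formula: SS = z * sigma_d * sqrt(LT)
sqrt(LT) = sqrt(4) = 2.0
SS = 1.96 * 43.1 * 2.0
SS = 169.0 units

169.0 units


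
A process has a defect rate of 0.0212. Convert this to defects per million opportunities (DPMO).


DPMO = defect_rate * 1000000 = 0.0212 * 1000000

21200


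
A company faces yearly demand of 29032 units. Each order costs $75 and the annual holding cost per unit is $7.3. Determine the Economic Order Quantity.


Formula: EOQ = sqrt(2 * D * S / H)
Numerator: 2 * 29032 * 75 = 4354800
2DS/H = 4354800 / 7.3 = 596547.9
EOQ = sqrt(596547.9) = 772.4 units

772.4 units


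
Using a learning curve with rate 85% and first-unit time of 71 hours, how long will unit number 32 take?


Formula: T_n = T_1 * (learning_rate)^(log2(n)) where learning_rate = rate/100
Doublings = log2(32) = 5
T_n = 71 * 0.85^5
T_n = 71 * 0.4437 = 31.5 hours

31.5 hours


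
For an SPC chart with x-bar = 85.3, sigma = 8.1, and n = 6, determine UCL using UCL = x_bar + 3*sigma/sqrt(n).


UCL = 85.3 + 3 * 8.1 / sqrt(6)

95.22


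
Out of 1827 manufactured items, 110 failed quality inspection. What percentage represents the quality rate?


Formula: Quality Rate = Good Pieces / Total Pieces * 100
Good pieces = 1827 - 110 = 1717
QR = 1717 / 1827 * 100 = 94.0%

94.0%


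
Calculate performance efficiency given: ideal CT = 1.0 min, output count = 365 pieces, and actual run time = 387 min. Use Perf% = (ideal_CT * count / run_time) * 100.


Formula: Performance = (Ideal CT * Total Count) / Run Time * 100
Ideal output time = 1.0 * 365 = 365.0 min
Performance = 365.0 / 387 * 100 = 94.3%

94.3%


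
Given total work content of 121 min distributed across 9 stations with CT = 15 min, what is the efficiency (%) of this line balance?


Formula: Efficiency = Sum of Task Times / (N_stations * CT) * 100
Total station capacity = 9 stations * 15 min = 135 min
Efficiency = 121 / 135 * 100 = 89.6%

89.6%


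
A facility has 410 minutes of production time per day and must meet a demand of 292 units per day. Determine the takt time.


Formula: Takt Time = Available Production Time / Customer Demand
Takt = 410 min/day / 292 units/day
Takt = 1.4 min/unit

1.4 min/unit


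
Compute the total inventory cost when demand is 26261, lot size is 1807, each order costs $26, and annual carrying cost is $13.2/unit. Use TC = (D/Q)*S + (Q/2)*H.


TC = 26261/1807 * 26 + 1807/2 * 13.2

$12304.06


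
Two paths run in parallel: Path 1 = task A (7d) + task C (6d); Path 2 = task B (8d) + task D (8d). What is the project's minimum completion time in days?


Path 1 = 7 + 6 = 13 days
Path 2 = 8 + 8 = 16 days
Duration = max(13, 16) = 16 days

16 days


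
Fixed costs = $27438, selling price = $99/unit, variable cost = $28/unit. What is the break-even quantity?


Formula: BEQ = Fixed Costs / (Price - Variable Cost)
Contribution margin = $99 - $28 = $71/unit
BEQ = ceil($27438 / $71/unit) = ceil(386.45) = 387 units

387 units


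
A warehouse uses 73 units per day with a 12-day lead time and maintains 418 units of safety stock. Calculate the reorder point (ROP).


Formula: ROP = (Daily Demand * Lead Time) + Safety Stock
Demand during lead time = 73 * 12 = 876 units
ROP = 876 + 418 = 1294 units

1294 units


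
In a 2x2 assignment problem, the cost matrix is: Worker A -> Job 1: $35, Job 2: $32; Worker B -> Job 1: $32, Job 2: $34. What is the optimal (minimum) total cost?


Option 1: A->1 + B->2 = $35 + $34 = $69
Option 2: A->2 + B->1 = $32 + $32 = $64
Min cost = min($69, $64) = $64

$64


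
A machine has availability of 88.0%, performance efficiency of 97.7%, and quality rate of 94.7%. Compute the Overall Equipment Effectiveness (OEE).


Formula: OEE = Availability * Performance * Quality / 10000
A * P = 88.0% * 97.7% / 100 = 85.98%
OEE = 85.98% * 94.7% / 100 = 81.4%

81.4%


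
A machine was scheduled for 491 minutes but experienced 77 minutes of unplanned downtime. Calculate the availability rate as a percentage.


Formula: Availability = (Planned Time - Downtime) / Planned Time * 100
Uptime = 491 - 77 = 414 min
Availability = 414 / 491 * 100 = 84.3%

84.3%


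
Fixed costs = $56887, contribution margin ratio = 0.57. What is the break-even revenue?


Formula: BER = Fixed Costs / Contribution Margin Ratio
BER = $56887 / 0.57
BER = $99801.75 (to the nearest cent)

$99801.75


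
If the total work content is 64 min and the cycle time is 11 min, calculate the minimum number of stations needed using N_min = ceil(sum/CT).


Formula: N_min = ceil(Sum of Task Times / Cycle Time)
N_min = ceil(64 min / 11 min) = ceil(5.8182)
N_min = 6 stations

6


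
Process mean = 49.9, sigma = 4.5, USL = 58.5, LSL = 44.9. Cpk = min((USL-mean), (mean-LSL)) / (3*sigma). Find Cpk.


Cpu = (58.5 - 49.9) / (3 * 4.5) = 0.64
Cpl = (49.9 - 44.9) / (3 * 4.5) = 0.37
Cpk = min(0.64, 0.37) = 0.37

0.37


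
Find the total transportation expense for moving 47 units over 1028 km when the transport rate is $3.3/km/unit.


TC = dist * cost * units = 1028 * 3.3 * 47 = $159442.80

$159442.80


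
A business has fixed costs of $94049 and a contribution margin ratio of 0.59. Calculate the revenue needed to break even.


Formula: BER = Fixed Costs / Contribution Margin Ratio
BER = $94049 / 0.59
BER = $159405.08 (to the nearest cent)

$159405.08


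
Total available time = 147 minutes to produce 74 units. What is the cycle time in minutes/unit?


Formula: CT = Available Time / Number of Units
CT = 147 min / 74 units
CT = 1.99 min/unit

1.99 min/unit


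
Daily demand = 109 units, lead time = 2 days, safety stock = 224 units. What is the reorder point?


Formula: ROP = (Daily Demand * Lead Time) + Safety Stock
Demand during lead time = 109 * 2 = 218 units
ROP = 218 + 224 = 442 units

442 units


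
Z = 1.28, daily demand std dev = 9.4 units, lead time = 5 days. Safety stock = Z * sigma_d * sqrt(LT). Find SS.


Formula: SS = z * sigma_d * sqrt(LT)
sqrt(LT) = sqrt(5) = 2.2361
SS = 1.28 * 9.4 * 2.2361
SS = 26.9 units

26.9 units


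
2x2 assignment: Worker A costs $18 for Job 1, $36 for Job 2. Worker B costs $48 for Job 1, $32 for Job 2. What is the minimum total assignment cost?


Option 1: A->1 + B->2 = $18 + $32 = $50
Option 2: A->2 + B->1 = $36 + $48 = $84
Min cost = min($50, $84) = $50

$50


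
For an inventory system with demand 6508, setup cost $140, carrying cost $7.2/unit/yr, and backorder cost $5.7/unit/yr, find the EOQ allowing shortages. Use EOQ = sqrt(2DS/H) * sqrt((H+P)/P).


Formula: EOQ* = sqrt(2DS/H) * sqrt((H+P)/P)
Base EOQ = sqrt(2*6508*140/7.2) = 503.08 units
Correction = sqrt((7.2+5.7)/5.7) = 1.50438
EOQ* = 503.08 * 1.50438 = 756.8 units

756.8 units


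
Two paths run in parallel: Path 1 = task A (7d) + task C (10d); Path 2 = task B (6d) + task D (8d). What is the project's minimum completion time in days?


Path 1 = 7 + 10 = 17 days
Path 2 = 6 + 8 = 14 days
Duration = max(17, 14) = 17 days

17 days


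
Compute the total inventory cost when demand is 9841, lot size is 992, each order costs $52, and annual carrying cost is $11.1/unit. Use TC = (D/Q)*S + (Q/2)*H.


TC = 9841/992 * 52 + 992/2 * 11.1

$6021.46


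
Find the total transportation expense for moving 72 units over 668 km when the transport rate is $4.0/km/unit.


TC = dist * cost * units = 668 * 4.0 * 72 = $192384.00

$192384.00


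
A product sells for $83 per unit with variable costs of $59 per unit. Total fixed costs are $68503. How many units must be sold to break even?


Formula: BEQ = Fixed Costs / (Price - Variable Cost)
Contribution margin = $83 - $59 = $24/unit
BEQ = ceil($68503 / $24/unit) = ceil(2854.29) = 2855 units

2855 units


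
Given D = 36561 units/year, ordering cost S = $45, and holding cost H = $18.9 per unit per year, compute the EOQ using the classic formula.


Formula: EOQ = sqrt(2 * D * S / H)
Numerator: 2 * 36561 * 45 = 3290490
2DS/H = 3290490 / 18.9 = 174100.0
EOQ = sqrt(174100.0) = 417.3 units

417.3 units


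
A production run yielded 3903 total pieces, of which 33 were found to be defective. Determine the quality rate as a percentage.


Formula: Quality Rate = Good Pieces / Total Pieces * 100
Good pieces = 3903 - 33 = 3870
QR = 3870 / 3903 * 100 = 99.2%

99.2%


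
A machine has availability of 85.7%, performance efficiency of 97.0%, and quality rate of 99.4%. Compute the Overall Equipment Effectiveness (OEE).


Formula: OEE = Availability * Performance * Quality / 10000
A * P = 85.7% * 97.0% / 100 = 83.13%
OEE = 83.13% * 99.4% / 100 = 82.6%

82.6%


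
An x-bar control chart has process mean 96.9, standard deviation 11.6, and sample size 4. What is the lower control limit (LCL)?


LCL = 96.9 - 3 * 11.6 / sqrt(4)

79.5


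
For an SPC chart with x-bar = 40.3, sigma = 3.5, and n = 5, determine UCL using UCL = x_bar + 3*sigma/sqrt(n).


UCL = 40.3 + 3 * 3.5 / sqrt(5)

45.0


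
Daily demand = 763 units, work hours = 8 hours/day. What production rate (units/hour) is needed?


Formula: Production Rate = Daily Demand / Available Hours
Rate = 763 units/day / 8 hours/day
Rate = 95.4 units/hour

95.4 units/hour


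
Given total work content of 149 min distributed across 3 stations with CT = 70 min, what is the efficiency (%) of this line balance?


Formula: Efficiency = Sum of Task Times / (N_stations * CT) * 100
Total station capacity = 3 stations * 70 min = 210 min
Efficiency = 149 / 210 * 100 = 71.0%

71.0%


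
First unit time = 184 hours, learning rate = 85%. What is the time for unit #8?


Formula: T_n = T_1 * (learning_rate)^(log2(n)) where learning_rate = rate/100
Doublings = log2(8) = 3
T_n = 184 * 0.85^3
T_n = 184 * 0.6141 = 113.0 hours

113.0 hours


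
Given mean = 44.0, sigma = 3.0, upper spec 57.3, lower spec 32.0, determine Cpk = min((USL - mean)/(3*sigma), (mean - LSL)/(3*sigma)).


Cpu = (57.3 - 44.0) / (3 * 3.0) = 1.48
Cpl = (44.0 - 32.0) / (3 * 3.0) = 1.33
Cpk = min(1.48, 1.33) = 1.33

1.33


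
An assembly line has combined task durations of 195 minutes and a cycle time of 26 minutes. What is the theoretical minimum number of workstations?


Formula: N_min = ceil(Sum of Task Times / Cycle Time)
N_min = ceil(195 min / 26 min) = ceil(7.5)
N_min = 8 stations

8


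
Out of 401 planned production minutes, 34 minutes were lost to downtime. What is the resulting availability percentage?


Formula: Availability = (Planned Time - Downtime) / Planned Time * 100
Uptime = 401 - 34 = 367 min
Availability = 367 / 401 * 100 = 91.5%

91.5%


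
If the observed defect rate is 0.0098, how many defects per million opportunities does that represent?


DPMO = defect_rate * 1000000 = 0.0098 * 1000000

9800


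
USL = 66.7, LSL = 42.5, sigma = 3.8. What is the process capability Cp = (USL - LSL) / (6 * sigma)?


Cp = (66.7 - 42.5) / (6 * 3.8)

1.06


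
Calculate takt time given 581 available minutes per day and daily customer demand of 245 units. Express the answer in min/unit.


Formula: Takt Time = Available Production Time / Customer Demand
Takt = 581 min/day / 245 units/day
Takt = 2.37 min/unit

2.37 min/unit


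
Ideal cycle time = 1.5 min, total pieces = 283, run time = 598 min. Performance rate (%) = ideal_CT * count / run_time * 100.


Formula: Performance = (Ideal CT * Total Count) / Run Time * 100
Ideal output time = 1.5 * 283 = 424.5 min
Performance = 424.5 / 598 * 100 = 71.0%

71.0%


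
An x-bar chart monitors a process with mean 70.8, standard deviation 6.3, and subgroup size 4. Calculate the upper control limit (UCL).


UCL = 70.8 + 3 * 6.3 / sqrt(4)

80.25


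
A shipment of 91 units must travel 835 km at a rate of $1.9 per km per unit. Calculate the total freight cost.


TC = dist * cost * units = 835 * 1.9 * 91 = $144371.50

$144371.50


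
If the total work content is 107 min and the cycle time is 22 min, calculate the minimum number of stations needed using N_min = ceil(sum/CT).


Formula: N_min = ceil(Sum of Task Times / Cycle Time)
N_min = ceil(107 min / 22 min) = ceil(4.8636)
N_min = 5 stations

5


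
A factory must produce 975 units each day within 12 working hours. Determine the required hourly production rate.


Formula: Production Rate = Daily Demand / Available Hours
Rate = 975 units/day / 12 hours/day
Rate = 81.3 units/hour

81.3 units/hour


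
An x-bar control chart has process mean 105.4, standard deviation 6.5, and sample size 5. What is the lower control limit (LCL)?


LCL = 105.4 - 3 * 6.5 / sqrt(5)

96.68


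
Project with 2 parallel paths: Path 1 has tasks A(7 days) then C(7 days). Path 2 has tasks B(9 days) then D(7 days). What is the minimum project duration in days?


Path 1 = 7 + 7 = 14 days
Path 2 = 9 + 7 = 16 days
Duration = max(14, 16) = 16 days

16 days


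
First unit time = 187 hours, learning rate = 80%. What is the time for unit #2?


Formula: T_n = T_1 * (learning_rate)^(log2(n)) where learning_rate = rate/100
Doublings = log2(2) = 1
T_n = 187 * 0.8^1
T_n = 187 * 0.8 = 149.6 hours

149.6 hours


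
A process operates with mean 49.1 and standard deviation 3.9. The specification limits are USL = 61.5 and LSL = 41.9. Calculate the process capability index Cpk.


Cpu = (61.5 - 49.1) / (3 * 3.9) = 1.06
Cpl = (49.1 - 41.9) / (3 * 3.9) = 0.62
Cpk = min(1.06, 0.62) = 0.62

0.62


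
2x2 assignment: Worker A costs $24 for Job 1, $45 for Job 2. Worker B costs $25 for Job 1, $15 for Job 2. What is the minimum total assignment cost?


Option 1: A->1 + B->2 = $24 + $15 = $39
Option 2: A->2 + B->1 = $45 + $25 = $70
Min cost = min($39, $70) = $39

$39


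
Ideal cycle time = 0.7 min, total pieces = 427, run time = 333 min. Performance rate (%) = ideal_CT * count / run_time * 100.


Formula: Performance = (Ideal CT * Total Count) / Run Time * 100
Ideal output time = 0.7 * 427 = 298.9 min
Performance = 298.9 / 333 * 100 = 89.8%

89.8%


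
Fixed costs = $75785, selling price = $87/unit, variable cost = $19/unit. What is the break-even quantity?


Formula: BEQ = Fixed Costs / (Price - Variable Cost)
Contribution margin = $87 - $19 = $68/unit
BEQ = ceil($75785 / $68/unit) = ceil(1114.49) = 1115 units

1115 units


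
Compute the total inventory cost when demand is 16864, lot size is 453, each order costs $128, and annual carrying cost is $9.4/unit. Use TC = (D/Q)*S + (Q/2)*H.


TC = 16864/453 * 128 + 453/2 * 9.4

$6894.20


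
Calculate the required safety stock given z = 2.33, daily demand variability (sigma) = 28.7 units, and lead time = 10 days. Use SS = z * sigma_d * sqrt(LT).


Formula: SS = z * sigma_d * sqrt(LT)
sqrt(LT) = sqrt(10) = 3.1623
SS = 2.33 * 28.7 * 3.1623
SS = 211.5 units

211.5 units


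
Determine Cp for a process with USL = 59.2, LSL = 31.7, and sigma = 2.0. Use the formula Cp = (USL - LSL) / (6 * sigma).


Cp = (59.2 - 31.7) / (6 * 2.0)

2.29


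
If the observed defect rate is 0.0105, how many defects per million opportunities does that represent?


DPMO = defect_rate * 1000000 = 0.0105 * 1000000

10500


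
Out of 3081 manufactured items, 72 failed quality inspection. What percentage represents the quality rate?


Formula: Quality Rate = Good Pieces / Total Pieces * 100
Good pieces = 3081 - 72 = 3009
QR = 3009 / 3081 * 100 = 97.7%

97.7%


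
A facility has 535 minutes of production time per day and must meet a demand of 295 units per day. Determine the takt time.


Formula: Takt Time = Available Production Time / Customer Demand
Takt = 535 min/day / 295 units/day
Takt = 1.81 min/unit

1.81 min/unit


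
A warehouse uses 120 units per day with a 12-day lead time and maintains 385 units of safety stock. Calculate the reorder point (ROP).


Formula: ROP = (Daily Demand * Lead Time) + Safety Stock
Demand during lead time = 120 * 12 = 1440 units
ROP = 1440 + 385 = 1825 units

1825 units


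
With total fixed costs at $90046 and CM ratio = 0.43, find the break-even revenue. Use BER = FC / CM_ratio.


Formula: BER = Fixed Costs / Contribution Margin Ratio
BER = $90046 / 0.43
BER = $209409.30 (to the nearest cent)

$209409.30


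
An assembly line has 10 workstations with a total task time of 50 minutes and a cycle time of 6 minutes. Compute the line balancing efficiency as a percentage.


Formula: Efficiency = Sum of Task Times / (N_stations * CT) * 100
Total station capacity = 10 stations * 6 min = 60 min
Efficiency = 50 / 60 * 100 = 83.3%

83.3%


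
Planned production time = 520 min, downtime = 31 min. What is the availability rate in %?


Formula: Availability = (Planned Time - Downtime) / Planned Time * 100
Uptime = 520 - 31 = 489 min
Availability = 489 / 520 * 100 = 94.0%

94.0%


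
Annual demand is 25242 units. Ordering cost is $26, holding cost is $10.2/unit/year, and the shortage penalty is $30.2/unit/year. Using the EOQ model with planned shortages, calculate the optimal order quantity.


Formula: EOQ* = sqrt(2DS/H) * sqrt((H+P)/P)
Base EOQ = sqrt(2*25242*26/10.2) = 358.73 units
Correction = sqrt((10.2+30.2)/30.2) = 1.15661
EOQ* = 358.73 * 1.15661 = 414.9 units

414.9 units


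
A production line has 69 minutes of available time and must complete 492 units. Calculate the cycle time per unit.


Formula: CT = Available Time / Number of Units
CT = 69 min / 492 units
CT = 0.14 min/unit

0.14 min/unit


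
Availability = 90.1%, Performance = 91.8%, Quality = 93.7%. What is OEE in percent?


Formula: OEE = Availability * Performance * Quality / 10000
A * P = 90.1% * 91.8% / 100 = 82.71%
OEE = 82.71% * 93.7% / 100 = 77.5%

77.5%


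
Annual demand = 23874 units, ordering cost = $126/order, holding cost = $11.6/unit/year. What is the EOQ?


Formula: EOQ = sqrt(2 * D * S / H)
Numerator: 2 * 23874 * 126 = 6016248
2DS/H = 6016248 / 11.6 = 518642.1
EOQ = sqrt(518642.1) = 720.2 units

720.2 units


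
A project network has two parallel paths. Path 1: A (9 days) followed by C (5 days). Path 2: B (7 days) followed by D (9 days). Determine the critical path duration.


Path 1 = 9 + 5 = 14 days
Path 2 = 7 + 9 = 16 days
Duration = max(14, 16) = 16 days

16 days


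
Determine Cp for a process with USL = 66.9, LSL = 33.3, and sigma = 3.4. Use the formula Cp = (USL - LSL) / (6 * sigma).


Cp = (66.9 - 33.3) / (6 * 3.4)

1.65


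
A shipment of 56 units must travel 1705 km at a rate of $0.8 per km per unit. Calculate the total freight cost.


TC = dist * cost * units = 1705 * 0.8 * 56 = $76384.00

$76384.00


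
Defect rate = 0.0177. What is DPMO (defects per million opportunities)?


DPMO = defect_rate * 1000000 = 0.0177 * 1000000

17700


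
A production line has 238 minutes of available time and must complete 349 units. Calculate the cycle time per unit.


Formula: CT = Available Time / Number of Units
CT = 238 min / 349 units
CT = 0.68 min/unit

0.68 min/unit


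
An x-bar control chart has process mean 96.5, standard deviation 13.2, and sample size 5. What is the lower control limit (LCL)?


LCL = 96.5 - 3 * 13.2 / sqrt(5)

78.79


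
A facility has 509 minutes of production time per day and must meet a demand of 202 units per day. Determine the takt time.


Formula: Takt Time = Available Production Time / Customer Demand
Takt = 509 min/day / 202 units/day
Takt = 2.52 min/unit

2.52 min/unit


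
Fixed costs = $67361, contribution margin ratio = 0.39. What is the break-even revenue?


Formula: BER = Fixed Costs / Contribution Margin Ratio
BER = $67361 / 0.39
BER = $172720.51 (to the nearest cent)

$172720.51


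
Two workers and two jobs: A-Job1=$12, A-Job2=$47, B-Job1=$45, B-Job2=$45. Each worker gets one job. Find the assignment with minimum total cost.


Option 1: A->1 + B->2 = $12 + $45 = $57
Option 2: A->2 + B->1 = $47 + $45 = $92
Min cost = min($57, $92) = $57

$57


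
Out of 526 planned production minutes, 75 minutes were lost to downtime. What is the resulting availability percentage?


Formula: Availability = (Planned Time - Downtime) / Planned Time * 100
Uptime = 526 - 75 = 451 min
Availability = 451 / 526 * 100 = 85.7%

85.7%


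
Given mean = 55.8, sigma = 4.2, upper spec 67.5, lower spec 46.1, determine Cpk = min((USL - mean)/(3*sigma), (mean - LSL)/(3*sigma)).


Cpu = (67.5 - 55.8) / (3 * 4.2) = 0.93
Cpl = (55.8 - 46.1) / (3 * 4.2) = 0.77
Cpk = min(0.93, 0.77) = 0.77

0.77


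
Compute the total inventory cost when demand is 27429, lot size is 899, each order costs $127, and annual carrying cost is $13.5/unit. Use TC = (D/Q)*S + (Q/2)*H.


TC = 27429/899 * 127 + 899/2 * 13.5

$9943.09


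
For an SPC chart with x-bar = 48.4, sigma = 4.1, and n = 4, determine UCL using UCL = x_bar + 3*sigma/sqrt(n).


UCL = 48.4 + 3 * 4.1 / sqrt(4)

54.55


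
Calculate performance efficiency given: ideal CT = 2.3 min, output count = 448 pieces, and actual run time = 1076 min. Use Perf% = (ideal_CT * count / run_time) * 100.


Formula: Performance = (Ideal CT * Total Count) / Run Time * 100
Ideal output time = 2.3 * 448 = 1030.4 min
Performance = 1030.4 / 1076 * 100 = 95.8%

95.8%


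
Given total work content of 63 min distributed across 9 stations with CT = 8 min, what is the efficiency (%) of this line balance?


Formula: Efficiency = Sum of Task Times / (N_stations * CT) * 100
Total station capacity = 9 stations * 8 min = 72 min
Efficiency = 63 / 72 * 100 = 87.5%

87.5%


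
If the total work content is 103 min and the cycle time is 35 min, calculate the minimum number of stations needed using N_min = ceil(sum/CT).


Formula: N_min = ceil(Sum of Task Times / Cycle Time)
N_min = ceil(103 min / 35 min) = ceil(2.9429)
N_min = 3 stations

3


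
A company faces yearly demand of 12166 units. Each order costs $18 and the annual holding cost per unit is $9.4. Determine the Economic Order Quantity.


Formula: EOQ = sqrt(2 * D * S / H)
Numerator: 2 * 12166 * 18 = 437976
2DS/H = 437976 / 9.4 = 46593.2
EOQ = sqrt(46593.2) = 215.9 units

215.9 units


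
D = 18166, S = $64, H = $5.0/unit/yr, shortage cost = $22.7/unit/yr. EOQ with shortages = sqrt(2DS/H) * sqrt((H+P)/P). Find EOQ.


Formula: EOQ* = sqrt(2DS/H) * sqrt((H+P)/P)
Base EOQ = sqrt(2*18166*64/5.0) = 681.95 units
Correction = sqrt((5.0+22.7)/22.7) = 1.10466
EOQ* = 681.95 * 1.10466 = 753.3 units

753.3 units


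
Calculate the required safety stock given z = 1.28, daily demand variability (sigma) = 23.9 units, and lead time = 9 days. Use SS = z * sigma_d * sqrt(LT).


Formula: SS = z * sigma_d * sqrt(LT)
sqrt(LT) = sqrt(9) = 3.0
SS = 1.28 * 23.9 * 3.0
SS = 91.8 units

91.8 units


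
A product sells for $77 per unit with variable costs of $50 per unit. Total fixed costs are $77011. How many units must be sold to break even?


Formula: BEQ = Fixed Costs / (Price - Variable Cost)
Contribution margin = $77 - $50 = $27/unit
BEQ = ceil($77011 / $27/unit) = ceil(2852.26) = 2853 units

2853 units


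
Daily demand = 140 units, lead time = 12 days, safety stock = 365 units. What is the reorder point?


Formula: ROP = (Daily Demand * Lead Time) + Safety Stock
Demand during lead time = 140 * 12 = 1680 units
ROP = 1680 + 365 = 2045 units

2045 units


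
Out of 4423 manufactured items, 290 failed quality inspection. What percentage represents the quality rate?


Formula: Quality Rate = Good Pieces / Total Pieces * 100
Good pieces = 4423 - 290 = 4133
QR = 4133 / 4423 * 100 = 93.4%

93.4%


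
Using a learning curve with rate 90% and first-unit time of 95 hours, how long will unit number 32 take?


Formula: T_n = T_1 * (learning_rate)^(log2(n)) where learning_rate = rate/100
Doublings = log2(32) = 5
T_n = 95 * 0.9^5
T_n = 95 * 0.5905 = 56.1 hours

56.1 hours


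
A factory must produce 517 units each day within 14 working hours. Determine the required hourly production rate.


Formula: Production Rate = Daily Demand / Available Hours
Rate = 517 units/day / 14 hours/day
Rate = 36.9 units/hour

36.9 units/hour


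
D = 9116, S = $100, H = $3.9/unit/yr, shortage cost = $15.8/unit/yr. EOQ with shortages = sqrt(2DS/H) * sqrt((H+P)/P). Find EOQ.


Formula: EOQ* = sqrt(2DS/H) * sqrt((H+P)/P)
Base EOQ = sqrt(2*9116*100/3.9) = 683.73 units
Correction = sqrt((3.9+15.8)/15.8) = 1.11662
EOQ* = 683.73 * 1.11662 = 763.5 units

763.5 units


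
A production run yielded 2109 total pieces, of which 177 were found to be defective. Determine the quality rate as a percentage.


Formula: Quality Rate = Good Pieces / Total Pieces * 100
Good pieces = 2109 - 177 = 1932
QR = 1932 / 2109 * 100 = 91.6%

91.6%


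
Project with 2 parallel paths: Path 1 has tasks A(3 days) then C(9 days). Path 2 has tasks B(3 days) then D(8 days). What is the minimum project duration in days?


Path 1 = 3 + 9 = 12 days
Path 2 = 3 + 8 = 11 days
Duration = max(12, 11) = 12 days

12 days


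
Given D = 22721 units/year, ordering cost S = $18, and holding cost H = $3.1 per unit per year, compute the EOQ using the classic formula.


Formula: EOQ = sqrt(2 * D * S / H)
Numerator: 2 * 22721 * 18 = 817956
2DS/H = 817956 / 3.1 = 263856.8
EOQ = sqrt(263856.8) = 513.7 units

513.7 units


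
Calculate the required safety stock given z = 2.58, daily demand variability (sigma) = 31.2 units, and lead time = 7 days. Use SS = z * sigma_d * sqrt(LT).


Formula: SS = z * sigma_d * sqrt(LT)
sqrt(LT) = sqrt(7) = 2.6458
SS = 2.58 * 31.2 * 2.6458
SS = 213.0 units

213.0 units


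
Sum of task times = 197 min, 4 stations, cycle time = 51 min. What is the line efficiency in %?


Formula: Efficiency = Sum of Task Times / (N_stations * CT) * 100
Total station capacity = 4 stations * 51 min = 204 min
Efficiency = 197 / 204 * 100 = 96.6%

96.6%


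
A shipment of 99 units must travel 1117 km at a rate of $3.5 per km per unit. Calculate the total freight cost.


TC = dist * cost * units = 1117 * 3.5 * 99 = $387040.50

$387040.50


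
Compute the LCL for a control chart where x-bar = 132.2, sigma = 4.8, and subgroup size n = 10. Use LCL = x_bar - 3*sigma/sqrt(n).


LCL = 132.2 - 3 * 4.8 / sqrt(10)

127.65


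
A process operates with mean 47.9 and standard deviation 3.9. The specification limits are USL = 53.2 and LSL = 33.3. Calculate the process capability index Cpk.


Cpu = (53.2 - 47.9) / (3 * 3.9) = 0.45
Cpl = (47.9 - 33.3) / (3 * 3.9) = 1.25
Cpk = min(0.45, 1.25) = 0.45

0.45


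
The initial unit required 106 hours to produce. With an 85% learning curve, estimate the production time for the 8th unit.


Formula: T_n = T_1 * (learning_rate)^(log2(n)) where learning_rate = rate/100
Doublings = log2(8) = 3
T_n = 106 * 0.85^3
T_n = 106 * 0.6141 = 65.1 hours

65.1 hours


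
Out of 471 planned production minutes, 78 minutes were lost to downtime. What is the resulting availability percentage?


Formula: Availability = (Planned Time - Downtime) / Planned Time * 100
Uptime = 471 - 78 = 393 min
Availability = 393 / 471 * 100 = 83.4%

83.4%


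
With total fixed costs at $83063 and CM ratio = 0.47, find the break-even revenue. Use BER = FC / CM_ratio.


Formula: BER = Fixed Costs / Contribution Margin Ratio
BER = $83063 / 0.47
BER = $176729.79 (to the nearest cent)

$176729.79


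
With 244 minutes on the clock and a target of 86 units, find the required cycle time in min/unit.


Formula: CT = Available Time / Number of Units
CT = 244 min / 86 units
CT = 2.84 min/unit

2.84 min/unit


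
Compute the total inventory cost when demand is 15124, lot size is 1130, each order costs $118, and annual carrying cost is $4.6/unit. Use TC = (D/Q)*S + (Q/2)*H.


TC = 15124/1130 * 118 + 1130/2 * 4.6

$4178.32


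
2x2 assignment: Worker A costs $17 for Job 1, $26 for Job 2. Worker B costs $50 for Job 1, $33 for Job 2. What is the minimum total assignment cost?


Option 1: A->1 + B->2 = $17 + $33 = $50
Option 2: A->2 + B->1 = $26 + $50 = $76
Min cost = min($50, $76) = $50

$50


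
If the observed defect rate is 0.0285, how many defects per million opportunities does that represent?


DPMO = defect_rate * 1000000 = 0.0285 * 1000000

28500


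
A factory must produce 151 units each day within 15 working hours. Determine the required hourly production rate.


Formula: Production Rate = Daily Demand / Available Hours
Rate = 151 units/day / 15 hours/day
Rate = 10.1 units/hour

10.1 units/hour


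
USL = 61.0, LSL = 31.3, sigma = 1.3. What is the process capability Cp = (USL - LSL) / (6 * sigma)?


Cp = (61.0 - 31.3) / (6 * 1.3)

3.81


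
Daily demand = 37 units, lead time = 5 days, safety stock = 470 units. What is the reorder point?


Formula: ROP = (Daily Demand * Lead Time) + Safety Stock
Demand during lead time = 37 * 5 = 185 units
ROP = 185 + 470 = 655 units

655 units


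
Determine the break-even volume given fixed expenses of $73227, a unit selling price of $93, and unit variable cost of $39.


Formula: BEQ = Fixed Costs / (Price - Variable Cost)
Contribution margin = $93 - $39 = $54/unit
BEQ = ceil($73227 / $54/unit) = ceil(1356.06) = 1357 units

1357 units


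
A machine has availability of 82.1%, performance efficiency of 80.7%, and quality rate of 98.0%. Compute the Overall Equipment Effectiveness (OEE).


Formula: OEE = Availability * Performance * Quality / 10000
A * P = 82.1% * 80.7% / 100 = 66.25%
OEE = 66.25% * 98.0% / 100 = 64.9%

64.9%


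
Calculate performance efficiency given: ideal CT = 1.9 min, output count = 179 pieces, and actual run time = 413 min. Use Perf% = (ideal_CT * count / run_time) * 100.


Formula: Performance = (Ideal CT * Total Count) / Run Time * 100
Ideal output time = 1.9 * 179 = 340.1 min
Performance = 340.1 / 413 * 100 = 82.3%

82.3%


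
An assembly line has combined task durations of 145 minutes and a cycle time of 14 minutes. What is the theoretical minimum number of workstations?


Formula: N_min = ceil(Sum of Task Times / Cycle Time)
N_min = ceil(145 min / 14 min) = ceil(10.3571)
N_min = 11 stations

11


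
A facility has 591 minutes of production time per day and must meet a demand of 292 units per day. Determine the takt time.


Formula: Takt Time = Available Production Time / Customer Demand
Takt = 591 min/day / 292 units/day
Takt = 2.02 min/unit

2.02 min/unit


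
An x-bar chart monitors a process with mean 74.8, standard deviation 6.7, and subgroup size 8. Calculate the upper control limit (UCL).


UCL = 74.8 + 3 * 6.7 / sqrt(8)

81.91


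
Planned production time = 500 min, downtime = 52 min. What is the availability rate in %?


Formula: Availability = (Planned Time - Downtime) / Planned Time * 100
Uptime = 500 - 52 = 448 min
Availability = 448 / 500 * 100 = 89.6%

89.6%


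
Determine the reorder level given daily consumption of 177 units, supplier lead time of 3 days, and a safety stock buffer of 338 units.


Formula: ROP = (Daily Demand * Lead Time) + Safety Stock
Demand during lead time = 177 * 3 = 531 units
ROP = 531 + 338 = 869 units

869 units


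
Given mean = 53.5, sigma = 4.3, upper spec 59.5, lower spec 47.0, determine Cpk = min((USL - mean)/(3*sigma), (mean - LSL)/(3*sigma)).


Cpu = (59.5 - 53.5) / (3 * 4.3) = 0.47
Cpl = (53.5 - 47.0) / (3 * 4.3) = 0.5
Cpk = min(0.47, 0.5) = 0.47

0.47


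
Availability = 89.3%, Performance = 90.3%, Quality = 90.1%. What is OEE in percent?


Formula: OEE = Availability * Performance * Quality / 10000
A * P = 89.3% * 90.3% / 100 = 80.64%
OEE = 80.64% * 90.1% / 100 = 72.7%

72.7%


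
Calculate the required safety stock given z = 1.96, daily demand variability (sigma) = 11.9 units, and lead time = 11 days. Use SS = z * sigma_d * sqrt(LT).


Formula: SS = z * sigma_d * sqrt(LT)
sqrt(LT) = sqrt(11) = 3.3166
SS = 1.96 * 11.9 * 3.3166
SS = 77.4 units

77.4 units


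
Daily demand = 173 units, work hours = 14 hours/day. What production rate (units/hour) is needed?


Formula: Production Rate = Daily Demand / Available Hours
Rate = 173 units/day / 14 hours/day
Rate = 12.4 units/hour

12.4 units/hour


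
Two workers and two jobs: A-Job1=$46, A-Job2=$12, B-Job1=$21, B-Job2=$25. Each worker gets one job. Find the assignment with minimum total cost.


Option 1: A->1 + B->2 = $46 + $25 = $71
Option 2: A->2 + B->1 = $12 + $21 = $33
Min cost = min($71, $33) = $33

$33


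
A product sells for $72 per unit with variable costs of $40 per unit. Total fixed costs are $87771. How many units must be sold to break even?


Formula: BEQ = Fixed Costs / (Price - Variable Cost)
Contribution margin = $72 - $40 = $32/unit
BEQ = ceil($87771 / $32/unit) = ceil(2742.84) = 2743 units

2743 units


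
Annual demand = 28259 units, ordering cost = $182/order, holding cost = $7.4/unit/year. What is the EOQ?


Formula: EOQ = sqrt(2 * D * S / H)
Numerator: 2 * 28259 * 182 = 10286276
2DS/H = 10286276 / 7.4 = 1390037.3
EOQ = sqrt(1390037.3) = 1179.0 units

1179.0 units


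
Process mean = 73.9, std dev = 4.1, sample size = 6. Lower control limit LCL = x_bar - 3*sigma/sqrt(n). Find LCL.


LCL = 73.9 - 3 * 4.1 / sqrt(6)

68.88
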